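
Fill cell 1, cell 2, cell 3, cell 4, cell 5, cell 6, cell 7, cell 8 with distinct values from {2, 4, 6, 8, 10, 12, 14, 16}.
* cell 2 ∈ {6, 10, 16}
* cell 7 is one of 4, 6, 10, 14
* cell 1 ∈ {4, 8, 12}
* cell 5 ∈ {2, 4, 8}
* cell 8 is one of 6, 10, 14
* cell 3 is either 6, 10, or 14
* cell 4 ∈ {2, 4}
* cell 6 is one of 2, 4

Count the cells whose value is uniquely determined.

The 8 variables draw from only 8 values {2, 4, 6, 8, 10, 12, 14, 16}, so each is used; only cell 1 can be 12, hence cell 1 = 12.
The 7 still-open variables draw from only 7 values {2, 4, 6, 8, 10, 14, 16}, so each is used; only cell 5 can be 8, hence cell 5 = 8.
The 6 still-open variables draw from only 6 values {2, 4, 6, 10, 14, 16}, so each is used; only cell 2 can be 16, hence cell 2 = 16.
cell 4 and cell 6 share exactly the 2 values {2, 4}; by pigeonhole those values go to them, so strike 2, 4 from cell 7.
Determined: cell 1=12, cell 2=16, cell 5=8. The other cells each still have more than one consistent value. That makes 3.

3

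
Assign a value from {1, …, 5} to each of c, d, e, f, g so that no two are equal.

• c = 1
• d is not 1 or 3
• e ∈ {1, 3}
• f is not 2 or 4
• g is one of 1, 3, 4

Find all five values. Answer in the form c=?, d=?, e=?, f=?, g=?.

c=1, d=2, e=3, f=5, g=4

c has just one choice, so c = 1. Eliminate 1 elsewhere: e, f, g.
e has just one choice, so e = 3. Remove 3 from f, g.
f's domain is down to {5}, so f = 5. So d can't be 5.
g has just one choice, so g = 4. So d can't be 4.
d must be 2 (only option left).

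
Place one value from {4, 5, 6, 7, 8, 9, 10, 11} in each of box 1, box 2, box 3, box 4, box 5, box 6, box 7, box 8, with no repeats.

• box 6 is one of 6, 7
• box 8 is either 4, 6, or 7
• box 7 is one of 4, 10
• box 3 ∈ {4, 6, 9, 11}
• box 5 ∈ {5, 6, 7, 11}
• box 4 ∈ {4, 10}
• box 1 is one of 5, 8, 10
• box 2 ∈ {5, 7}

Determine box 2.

The 8 variables together cover exactly {4, 5, 6, 7, 8, 9, 10, 11} — 8 values for 8 variables — and 8 appears only in box 1's list, so box 1 = 8.
Among the 7 still-open variables, 9 fits only box 3 (and all 7 values in {4, 5, 6, 7, 9, 10, 11} must be used), so box 3 = 9.
Among the 6 still-open variables, 11 fits only box 5 (and all 6 values in {4, 5, 6, 7, 10, 11} must be used), so box 5 = 11.
The 5 still-open variables together cover exactly {4, 5, 6, 7, 10} — 5 values for 5 variables — and 5 appears only in box 2's list, so box 2 = 5.

5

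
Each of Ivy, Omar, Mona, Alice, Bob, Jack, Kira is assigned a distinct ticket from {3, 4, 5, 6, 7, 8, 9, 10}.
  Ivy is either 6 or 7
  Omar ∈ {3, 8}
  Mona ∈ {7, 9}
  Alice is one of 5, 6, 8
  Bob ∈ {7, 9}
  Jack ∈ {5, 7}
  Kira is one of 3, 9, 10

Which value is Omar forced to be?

3

Among the 7 variables, 10 fits only Kira (and all 7 values in {3, 5, 6, 7, 8, 9, 10} must be used), so Kira = 10.
Among the 6 still-open variables, 3 fits only Omar (and all 6 values in {3, 5, 6, 7, 8, 9} must be used), so Omar = 3.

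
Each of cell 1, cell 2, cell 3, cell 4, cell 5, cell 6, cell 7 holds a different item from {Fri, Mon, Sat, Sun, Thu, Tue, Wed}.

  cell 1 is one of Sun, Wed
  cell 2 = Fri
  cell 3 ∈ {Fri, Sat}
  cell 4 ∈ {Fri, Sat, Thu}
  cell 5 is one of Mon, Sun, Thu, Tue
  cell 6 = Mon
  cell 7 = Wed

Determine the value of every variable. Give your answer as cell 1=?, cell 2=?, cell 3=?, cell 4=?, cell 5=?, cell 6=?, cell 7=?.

cell 1=Sun, cell 2=Fri, cell 3=Sat, cell 4=Thu, cell 5=Tue, cell 6=Mon, cell 7=Wed

cell 2 must be Fri (only option left). Strike Fri from cell 3, cell 4.
cell 3 must be Sat (only option left). So cell 4 can't be Sat.
cell 4 has just one choice, so cell 4 = Thu. So cell 5 can't be Thu.
cell 6's domain is down to {Mon}, so cell 6 = Mon. Strike Mon from cell 5.
That leaves cell 7 = Wed. Remove Wed from cell 1.
cell 1 has just one choice, so cell 1 = Sun. Remove Sun from cell 5.
That leaves cell 5 = Tue.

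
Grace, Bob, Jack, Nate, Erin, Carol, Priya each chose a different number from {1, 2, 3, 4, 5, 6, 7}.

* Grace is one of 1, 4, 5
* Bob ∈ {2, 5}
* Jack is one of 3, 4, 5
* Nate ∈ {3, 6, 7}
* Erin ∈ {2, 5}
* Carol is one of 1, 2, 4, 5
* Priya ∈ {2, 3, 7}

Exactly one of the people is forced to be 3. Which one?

Jack

The 7 variables together cover exactly {1, 2, 3, 4, 5, 6, 7} — 7 values for 7 variables — and 6 appears only in Nate's list, so Nate = 6.
The 6 still-open variables draw from only 6 values {1, 2, 3, 4, 5, 7}, so each is used; only Priya can be 7, hence Priya = 7.
Among the 5 still-open variables, 3 fits only Jack (and all 5 values in {1, 2, 3, 4, 5} must be used), so Jack = 3.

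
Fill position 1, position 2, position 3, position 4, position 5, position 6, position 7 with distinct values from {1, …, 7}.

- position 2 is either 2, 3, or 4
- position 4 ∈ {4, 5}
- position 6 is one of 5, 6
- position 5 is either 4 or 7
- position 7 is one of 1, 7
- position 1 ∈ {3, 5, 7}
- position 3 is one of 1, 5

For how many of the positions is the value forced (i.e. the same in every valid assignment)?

3

Among the 7 variables, 2 fits only position 2 (and all 7 values in {1, 2, 3, 4, 5, 6, 7} must be used), so position 2 = 2.
Among the 6 still-open variables, 3 fits only position 1 (and all 6 values in {1, 3, 4, 5, 6, 7} must be used), so position 1 = 3.
The 5 still-open variables together cover exactly {1, 4, 5, 6, 7} — 5 values for 5 variables — and 6 appears only in position 6's list, so position 6 = 6.
Determined: position 1=3, position 2=2, position 6=6. The other positions each still have more than one consistent value. That makes 3.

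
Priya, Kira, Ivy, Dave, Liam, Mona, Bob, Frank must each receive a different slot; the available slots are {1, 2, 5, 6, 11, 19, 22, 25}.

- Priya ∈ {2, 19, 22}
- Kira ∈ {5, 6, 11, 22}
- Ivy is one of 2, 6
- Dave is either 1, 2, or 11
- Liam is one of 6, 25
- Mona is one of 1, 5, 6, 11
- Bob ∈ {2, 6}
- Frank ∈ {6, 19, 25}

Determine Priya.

22

Ivy and Bob share exactly the 2 values {2, 6}; by pigeonhole those values go to them, so strike 2, 6 from Priya, Kira, Dave, Liam, Mona, Frank.
That leaves Liam = 25. Remove 25 from Frank.
Frank has just one choice, so Frank = 19. Strike 19 from Priya.
So Priya = 22.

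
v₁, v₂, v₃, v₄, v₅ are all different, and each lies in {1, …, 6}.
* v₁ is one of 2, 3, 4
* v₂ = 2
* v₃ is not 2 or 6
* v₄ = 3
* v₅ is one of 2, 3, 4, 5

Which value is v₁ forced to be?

4

v₂ has just one choice, so v₂ = 2. Strike 2 from v₁, v₅.
v₄ must be 3 (only option left). So v₁, v₃, v₅ can't be 3.
So v₁ = 4.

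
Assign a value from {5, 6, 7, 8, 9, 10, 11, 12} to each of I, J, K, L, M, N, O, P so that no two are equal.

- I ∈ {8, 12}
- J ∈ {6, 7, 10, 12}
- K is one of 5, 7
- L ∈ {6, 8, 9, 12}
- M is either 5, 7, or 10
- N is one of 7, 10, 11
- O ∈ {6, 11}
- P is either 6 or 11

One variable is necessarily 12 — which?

J

The 8 variables draw from only 8 values {5, 6, 7, 8, 9, 10, 11, 12}, so each is used; only L can be 9, hence L = 9.
Among the 7 still-open variables, 8 fits only I (and all 7 values in {5, 6, 7, 8, 10, 11, 12} must be used), so I = 8.
The 6 still-open variables together cover exactly {5, 6, 7, 10, 11, 12} — 6 values for 6 variables — and 12 appears only in J's list, so J = 12.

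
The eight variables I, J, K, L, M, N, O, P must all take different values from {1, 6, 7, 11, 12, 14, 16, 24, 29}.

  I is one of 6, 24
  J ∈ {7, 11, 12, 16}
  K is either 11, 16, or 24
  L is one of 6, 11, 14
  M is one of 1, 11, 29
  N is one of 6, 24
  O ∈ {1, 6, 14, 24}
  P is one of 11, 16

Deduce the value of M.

The 2 variables I and N are confined to {6, 24}, which locks those values in; drop them from K, L, O.
K and P share exactly the 2 values {11, 16}; by pigeonhole those values go to them, so strike 11, 16 from J, L, M.
L must be 14 (only option left). So O can't be 14.
That leaves O = 1. Eliminate 1 elsewhere: M.
So M = 29.

29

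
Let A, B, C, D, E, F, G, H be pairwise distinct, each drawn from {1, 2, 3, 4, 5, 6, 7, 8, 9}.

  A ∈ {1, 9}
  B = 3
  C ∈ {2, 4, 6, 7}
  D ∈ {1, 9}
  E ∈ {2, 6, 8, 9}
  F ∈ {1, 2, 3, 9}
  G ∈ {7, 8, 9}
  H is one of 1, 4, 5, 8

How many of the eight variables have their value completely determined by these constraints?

2

B's domain is down to {3}, so B = 3. Eliminate 3 elsewhere: F.
A and D between them cover only {1, 9} — a naked pair. Remove those values from E, F, G, H.
F's domain is down to {2}, so F = 2. Remove 2 from C, E.
Determined: B=3, F=2. The other variables each still have more than one consistent value. That makes 2.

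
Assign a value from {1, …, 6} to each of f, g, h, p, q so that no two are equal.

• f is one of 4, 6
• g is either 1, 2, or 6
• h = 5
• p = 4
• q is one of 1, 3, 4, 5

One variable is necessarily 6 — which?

h has just one choice, so h = 5. So q can't be 5.
p must be 4 (only option left). Strike 4 from f, q.
So 6 goes to f.

f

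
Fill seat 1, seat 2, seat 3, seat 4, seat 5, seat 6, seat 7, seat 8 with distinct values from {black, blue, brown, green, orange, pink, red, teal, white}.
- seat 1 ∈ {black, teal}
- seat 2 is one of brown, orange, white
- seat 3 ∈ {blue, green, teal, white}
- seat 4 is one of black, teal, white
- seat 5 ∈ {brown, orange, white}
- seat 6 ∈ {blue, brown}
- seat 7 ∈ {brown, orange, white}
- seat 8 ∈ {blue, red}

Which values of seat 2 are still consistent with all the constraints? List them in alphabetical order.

brown, orange, white

Among the 8 variables, green fits only seat 3 (and all 8 values in {black, blue, brown, green, orange, red, teal, white} must be used), so seat 3 = green.
The 7 still-open variables together cover exactly {black, blue, brown, orange, red, teal, white} — 7 values for 7 variables — and red appears only in seat 8's list, so seat 8 = red.
The 6 still-open variables together cover exactly {black, blue, brown, orange, teal, white} — 6 values for 6 variables — and blue appears only in seat 6's list, so seat 6 = blue.
seat 2, seat 5, seat 7 between them cover only {brown, orange, white} — a naked triple. Remove those values from seat 4.
No further eliminations apply; seat 2 can still be any of brown, orange, white.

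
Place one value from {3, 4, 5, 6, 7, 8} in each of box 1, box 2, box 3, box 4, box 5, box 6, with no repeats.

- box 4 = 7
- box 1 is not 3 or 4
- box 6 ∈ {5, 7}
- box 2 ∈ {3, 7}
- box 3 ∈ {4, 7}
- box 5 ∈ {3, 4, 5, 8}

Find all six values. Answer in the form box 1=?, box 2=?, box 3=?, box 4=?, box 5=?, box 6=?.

box 1=6, box 2=3, box 3=4, box 4=7, box 5=8, box 6=5

box 4 has just one choice, so box 4 = 7. Remove 7 from box 1, box 2, box 3, box 6.
box 6's domain is down to {5}, so box 6 = 5. Eliminate 5 elsewhere: box 1, box 5.
That leaves box 2 = 3. Eliminate 3 elsewhere: box 5.
box 3's domain is down to {4}, so box 3 = 4. Eliminate 4 elsewhere: box 5.
That leaves box 5 = 8. Eliminate 8 elsewhere: box 1.
box 1 has just one choice, so box 1 = 6.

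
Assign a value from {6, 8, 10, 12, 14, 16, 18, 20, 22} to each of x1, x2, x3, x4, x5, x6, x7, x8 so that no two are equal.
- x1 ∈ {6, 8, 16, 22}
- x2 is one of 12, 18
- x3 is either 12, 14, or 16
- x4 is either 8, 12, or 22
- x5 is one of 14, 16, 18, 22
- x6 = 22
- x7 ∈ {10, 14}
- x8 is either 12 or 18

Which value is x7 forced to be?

10

x6 must be 22 (only option left). Strike 22 from x1, x4, x5.
The 7 still-open variables together cover exactly {6, 8, 10, 12, 14, 16, 18} — 7 values for 7 variables — and 6 appears only in x1's list, so x1 = 6.
The 6 still-open variables together cover exactly {8, 10, 12, 14, 16, 18} — 6 values for 6 variables — and 8 appears only in x4's list, so x4 = 8.
The 5 still-open variables together cover exactly {10, 12, 14, 16, 18} — 5 values for 5 variables — and 10 appears only in x7's list, so x7 = 10.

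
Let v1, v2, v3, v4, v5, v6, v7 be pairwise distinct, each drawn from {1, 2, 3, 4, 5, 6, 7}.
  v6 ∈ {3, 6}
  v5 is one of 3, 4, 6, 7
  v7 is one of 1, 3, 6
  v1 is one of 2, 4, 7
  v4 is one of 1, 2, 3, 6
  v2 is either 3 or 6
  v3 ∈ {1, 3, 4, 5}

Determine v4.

Among the 7 variables, 5 fits only v3 (and all 7 values in {1, 2, 3, 4, 5, 6, 7} must be used), so v3 = 5.
v2 and v6 between them cover only {3, 6} — a naked pair. Remove those values from v4, v5, v7.
v7 must be 1 (only option left). Strike 1 from v4.
So v4 = 2.

2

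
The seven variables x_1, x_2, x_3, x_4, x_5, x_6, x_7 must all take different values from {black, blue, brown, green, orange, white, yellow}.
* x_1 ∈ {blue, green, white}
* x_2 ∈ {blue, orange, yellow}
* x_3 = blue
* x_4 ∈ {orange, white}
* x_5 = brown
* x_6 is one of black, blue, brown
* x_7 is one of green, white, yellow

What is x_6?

black

x_3 must be blue (only option left). Eliminate blue elsewhere: x_1, x_2, x_6.
That leaves x_5 = brown. So x_6 can't be brown.
So x_6 = black.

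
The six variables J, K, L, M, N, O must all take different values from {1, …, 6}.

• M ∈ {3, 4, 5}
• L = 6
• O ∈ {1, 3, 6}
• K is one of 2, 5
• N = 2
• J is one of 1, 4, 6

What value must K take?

5

L must be 6 (only option left). Remove 6 from J, O.
N's domain is down to {2}, so N = 2. Remove 2 from K.
So K = 5.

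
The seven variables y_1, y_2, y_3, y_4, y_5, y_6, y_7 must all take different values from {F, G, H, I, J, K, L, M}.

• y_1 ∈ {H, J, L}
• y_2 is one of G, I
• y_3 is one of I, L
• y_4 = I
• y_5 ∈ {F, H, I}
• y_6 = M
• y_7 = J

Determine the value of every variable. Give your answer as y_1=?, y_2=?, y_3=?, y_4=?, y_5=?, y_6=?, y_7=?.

y_1=H, y_2=G, y_3=L, y_4=I, y_5=F, y_6=M, y_7=J

y_4 must be I (only option left). Strike I from y_2, y_3, y_5.
y_6 must be M (only option left).
y_7 must be J (only option left). Remove J from y_1.
That leaves y_2 = G.
y_3's domain is down to {L}, so y_3 = L. So y_1 can't be L.
That leaves y_1 = H. Remove H from y_5.
y_5's domain is down to {F}, so y_5 = F.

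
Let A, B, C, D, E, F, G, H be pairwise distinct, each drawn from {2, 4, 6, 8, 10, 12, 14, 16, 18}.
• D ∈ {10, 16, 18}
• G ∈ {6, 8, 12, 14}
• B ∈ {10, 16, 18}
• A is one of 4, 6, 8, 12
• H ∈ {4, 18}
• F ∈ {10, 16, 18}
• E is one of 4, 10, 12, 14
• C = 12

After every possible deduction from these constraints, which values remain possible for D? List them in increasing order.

C's domain is down to {12}, so C = 12. So A, E, G can't be 12.
The 3 variables B, D, F are confined to {10, 16, 18}, which locks those values in; drop them from E, H.
H must be 4 (only option left). Remove 4 from A, E.
E has just one choice, so E = 14. Remove 14 from G.
No further eliminations apply; D can still be any of 10, 16, 18.

10, 16, 18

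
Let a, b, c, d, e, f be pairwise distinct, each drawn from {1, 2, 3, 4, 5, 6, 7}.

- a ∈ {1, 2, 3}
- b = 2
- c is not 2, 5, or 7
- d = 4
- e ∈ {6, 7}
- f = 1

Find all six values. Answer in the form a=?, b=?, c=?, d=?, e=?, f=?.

b must be 2 (only option left). So a can't be 2.
That leaves d = 4. Strike 4 from c.
f must be 1 (only option left). Remove 1 from a, c.
a must be 3 (only option left). Strike 3 from c.
c has just one choice, so c = 6. Remove 6 from e.
That leaves e = 7.

a=3, b=2, c=6, d=4, e=7, f=1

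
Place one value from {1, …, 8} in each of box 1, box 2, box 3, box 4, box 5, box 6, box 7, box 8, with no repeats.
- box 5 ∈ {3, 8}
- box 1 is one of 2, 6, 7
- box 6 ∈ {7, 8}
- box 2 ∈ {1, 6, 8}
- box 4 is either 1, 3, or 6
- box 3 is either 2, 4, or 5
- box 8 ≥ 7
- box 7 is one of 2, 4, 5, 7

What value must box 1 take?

2

The 2 variables box 6 and box 8 are confined to {7, 8}, which locks those values in; drop them from box 1, box 2, box 5, box 7.
box 5's domain is down to {3}, so box 5 = 3. So box 4 can't be 3.
box 2 and box 4 between them cover only {1, 6} — a naked pair. Remove those values from box 1.
So box 1 = 2.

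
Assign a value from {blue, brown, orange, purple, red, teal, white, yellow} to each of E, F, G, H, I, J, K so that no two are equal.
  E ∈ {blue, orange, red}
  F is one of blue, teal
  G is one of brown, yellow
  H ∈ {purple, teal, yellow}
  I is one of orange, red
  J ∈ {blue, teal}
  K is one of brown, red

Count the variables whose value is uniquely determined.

3

The 7 variables draw from only 7 values {blue, brown, orange, purple, red, teal, yellow}, so each is used; only H can be purple, hence H = purple.
The 6 still-open variables draw from only 6 values {blue, brown, orange, red, teal, yellow}, so each is used; only G can be yellow, hence G = yellow.
The 5 still-open variables together cover exactly {blue, brown, orange, red, teal} — 5 values for 5 variables — and brown appears only in K's list, so K = brown.
The 2 variables F and J are confined to {blue, teal}, which locks those values in; drop them from E.
Determined: G=yellow, H=purple, K=brown. The other variables each still have more than one consistent value. That makes 3.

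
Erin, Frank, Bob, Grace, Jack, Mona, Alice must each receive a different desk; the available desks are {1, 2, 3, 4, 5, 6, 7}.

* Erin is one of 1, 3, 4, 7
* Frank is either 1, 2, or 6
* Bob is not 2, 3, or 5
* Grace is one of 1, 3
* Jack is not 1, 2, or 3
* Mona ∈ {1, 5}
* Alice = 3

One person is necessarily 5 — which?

Mona

Alice's domain is down to {3}, so Alice = 3. Strike 3 from Erin, Grace.
Grace must be 1 (only option left). So Erin, Frank, Bob, Mona can't be 1.
So 5 goes to Mona.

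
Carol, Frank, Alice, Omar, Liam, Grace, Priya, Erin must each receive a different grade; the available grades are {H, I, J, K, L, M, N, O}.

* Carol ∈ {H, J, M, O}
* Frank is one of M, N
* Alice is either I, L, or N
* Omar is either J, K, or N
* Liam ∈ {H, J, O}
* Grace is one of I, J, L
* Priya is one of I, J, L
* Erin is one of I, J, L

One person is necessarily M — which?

Frank

The 8 variables together cover exactly {H, I, J, K, L, M, N, O} — 8 values for 8 variables — and K appears only in Omar's list, so Omar = K.
Grace, Priya, Erin share exactly the 3 values {I, J, L}; by pigeonhole those values go to them, so strike I, J, L from Carol, Alice, Liam.
Alice has just one choice, so Alice = N. Remove N from Frank.
So M goes to Frank.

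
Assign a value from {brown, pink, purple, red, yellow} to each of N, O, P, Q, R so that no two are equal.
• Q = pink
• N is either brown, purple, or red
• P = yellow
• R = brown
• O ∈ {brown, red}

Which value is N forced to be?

purple

P has just one choice, so P = yellow.
That leaves Q = pink.
R's domain is down to {brown}, so R = brown. So N, O can't be brown.
O has just one choice, so O = red. So N can't be red.
So N = purple.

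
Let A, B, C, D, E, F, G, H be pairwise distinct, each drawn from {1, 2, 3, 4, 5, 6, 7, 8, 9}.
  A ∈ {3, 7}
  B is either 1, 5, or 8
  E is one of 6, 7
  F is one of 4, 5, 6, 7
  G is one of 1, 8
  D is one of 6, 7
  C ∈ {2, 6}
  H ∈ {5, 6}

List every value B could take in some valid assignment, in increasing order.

The 8 variables draw from only 8 values {1, 2, 3, 4, 5, 6, 7, 8}, so each is used; only C can be 2, hence C = 2.
The 7 still-open variables draw from only 7 values {1, 3, 4, 5, 6, 7, 8}, so each is used; only A can be 3, hence A = 3.
The 6 still-open variables together cover exactly {1, 4, 5, 6, 7, 8} — 6 values for 6 variables — and 4 appears only in F's list, so F = 4.
The 2 variables D and E are confined to {6, 7}, which locks those values in; drop them from H.
H has just one choice, so H = 5. So B can't be 5.
No further eliminations apply; B can still be any of 1, 8.

1, 8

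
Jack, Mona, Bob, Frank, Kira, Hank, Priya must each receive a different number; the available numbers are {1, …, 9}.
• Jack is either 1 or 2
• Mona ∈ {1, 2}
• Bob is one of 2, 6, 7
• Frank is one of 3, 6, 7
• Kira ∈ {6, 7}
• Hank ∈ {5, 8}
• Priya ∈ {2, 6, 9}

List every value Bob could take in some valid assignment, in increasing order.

The 2 variables Jack and Mona are confined to {1, 2}, which locks those values in; drop them from Bob, Priya.
The 2 variables Bob and Kira are confined to {6, 7}, which locks those values in; drop them from Frank, Priya.
That leaves Frank = 3.
Priya must be 9 (only option left).
No further eliminations apply; Bob can still be any of 6, 7.

6, 7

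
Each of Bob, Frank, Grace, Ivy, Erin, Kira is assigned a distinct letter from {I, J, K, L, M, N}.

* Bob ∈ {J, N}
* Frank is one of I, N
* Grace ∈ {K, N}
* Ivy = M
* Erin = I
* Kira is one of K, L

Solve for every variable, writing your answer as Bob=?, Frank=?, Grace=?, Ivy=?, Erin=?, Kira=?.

Bob=J, Frank=N, Grace=K, Ivy=M, Erin=I, Kira=L

Ivy must be M (only option left).
Erin's domain is down to {I}, so Erin = I. So Frank can't be I.
Frank must be N (only option left). Remove N from Bob, Grace.
That leaves Grace = K. Strike K from Kira.
Kira has just one choice, so Kira = L.
Bob must be J (only option left).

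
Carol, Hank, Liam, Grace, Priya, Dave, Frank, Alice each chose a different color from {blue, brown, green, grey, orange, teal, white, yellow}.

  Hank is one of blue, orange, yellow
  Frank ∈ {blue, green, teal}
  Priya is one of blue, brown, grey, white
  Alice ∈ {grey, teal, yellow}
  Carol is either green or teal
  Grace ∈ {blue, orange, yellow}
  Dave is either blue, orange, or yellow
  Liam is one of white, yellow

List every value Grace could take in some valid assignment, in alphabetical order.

blue, orange, yellow

Among the 8 variables, brown fits only Priya (and all 8 values in {blue, brown, green, grey, orange, teal, white, yellow} must be used), so Priya = brown.
The 7 still-open variables together cover exactly {blue, green, grey, orange, teal, white, yellow} — 7 values for 7 variables — and grey appears only in Alice's list, so Alice = grey.
Among the 6 still-open variables, white fits only Liam (and all 6 values in {blue, green, orange, teal, white, yellow} must be used), so Liam = white.
Hank, Grace, Dave share exactly the 3 values {blue, orange, yellow}; by pigeonhole those values go to them, so strike blue, orange, yellow from Frank.
No further eliminations apply; Grace can still be any of blue, orange, yellow.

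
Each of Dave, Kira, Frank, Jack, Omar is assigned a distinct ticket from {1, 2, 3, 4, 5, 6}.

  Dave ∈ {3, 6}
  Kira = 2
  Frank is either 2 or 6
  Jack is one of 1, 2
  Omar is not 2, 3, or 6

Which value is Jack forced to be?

Kira has just one choice, so Kira = 2. Strike 2 from Frank, Jack.
So Jack = 1.

1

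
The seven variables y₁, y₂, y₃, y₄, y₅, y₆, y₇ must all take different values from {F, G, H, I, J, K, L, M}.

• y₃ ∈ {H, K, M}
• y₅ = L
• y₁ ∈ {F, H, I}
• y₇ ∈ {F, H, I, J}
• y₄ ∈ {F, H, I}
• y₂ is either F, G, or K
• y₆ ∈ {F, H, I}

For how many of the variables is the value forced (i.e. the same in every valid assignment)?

y₅'s domain is down to {L}, so y₅ = L.
The 3 variables y₁, y₄, y₆ are confined to {F, H, I}, which locks those values in; drop them from y₂, y₃, y₇.
y₇ has just one choice, so y₇ = J.
Determined: y₅=L, y₇=J. The other variables each still have more than one consistent value. That makes 2.

2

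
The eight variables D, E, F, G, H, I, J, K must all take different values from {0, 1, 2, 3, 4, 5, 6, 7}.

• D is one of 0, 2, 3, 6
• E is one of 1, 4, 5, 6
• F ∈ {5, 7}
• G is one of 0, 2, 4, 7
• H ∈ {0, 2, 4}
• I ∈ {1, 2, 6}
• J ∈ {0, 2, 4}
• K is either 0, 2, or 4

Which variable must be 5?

The 8 variables together cover exactly {0, 1, 2, 3, 4, 5, 6, 7} — 8 values for 8 variables — and 3 appears only in D's list, so D = 3.
The 3 variables H, J, K are confined to {0, 2, 4}, which locks those values in; drop them from E, G, I.
G must be 7 (only option left). Remove 7 from F.
So 5 goes to F.

F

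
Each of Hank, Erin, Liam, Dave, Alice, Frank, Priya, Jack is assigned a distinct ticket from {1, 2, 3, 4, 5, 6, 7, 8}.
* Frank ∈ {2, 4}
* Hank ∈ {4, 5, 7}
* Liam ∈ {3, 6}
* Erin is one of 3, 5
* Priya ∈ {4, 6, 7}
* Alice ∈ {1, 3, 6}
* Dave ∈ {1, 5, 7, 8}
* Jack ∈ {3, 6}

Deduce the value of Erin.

The 8 variables draw from only 8 values {1, 2, 3, 4, 5, 6, 7, 8}, so each is used; only Frank can be 2, hence Frank = 2.
Among the 7 still-open variables, 8 fits only Dave (and all 7 values in {1, 3, 4, 5, 6, 7, 8} must be used), so Dave = 8.
The 6 still-open variables draw from only 6 values {1, 3, 4, 5, 6, 7}, so each is used; only Alice can be 1, hence Alice = 1.
Liam and Jack between them cover only {3, 6} — a naked pair. Remove those values from Erin, Priya.
So Erin = 5.

5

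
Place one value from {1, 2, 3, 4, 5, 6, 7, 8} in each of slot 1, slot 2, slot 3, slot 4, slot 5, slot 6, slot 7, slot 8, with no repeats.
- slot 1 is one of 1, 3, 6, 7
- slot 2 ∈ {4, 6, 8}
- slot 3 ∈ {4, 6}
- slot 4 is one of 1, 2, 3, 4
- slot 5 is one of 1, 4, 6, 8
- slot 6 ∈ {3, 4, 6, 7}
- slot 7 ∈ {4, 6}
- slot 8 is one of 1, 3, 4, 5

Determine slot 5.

Among the 8 variables, 2 fits only slot 4 (and all 8 values in {1, 2, 3, 4, 5, 6, 7, 8} must be used), so slot 4 = 2.
Among the 7 still-open variables, 5 fits only slot 8 (and all 7 values in {1, 3, 4, 5, 6, 7, 8} must be used), so slot 8 = 5.
The 2 variables slot 3 and slot 7 are confined to {4, 6}, which locks those values in; drop them from slot 1, slot 2, slot 5, slot 6.
slot 2 must be 8 (only option left). Eliminate 8 elsewhere: slot 5.
So slot 5 = 1.

1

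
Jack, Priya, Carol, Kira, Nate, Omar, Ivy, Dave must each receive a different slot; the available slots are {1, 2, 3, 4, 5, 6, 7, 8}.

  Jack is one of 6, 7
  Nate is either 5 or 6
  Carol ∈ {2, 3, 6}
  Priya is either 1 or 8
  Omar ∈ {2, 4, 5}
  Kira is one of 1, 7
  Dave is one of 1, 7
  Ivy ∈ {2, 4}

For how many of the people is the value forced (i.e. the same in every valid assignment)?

4

The 8 variables together cover exactly {1, 2, 3, 4, 5, 6, 7, 8} — 8 values for 8 variables — and 3 appears only in Carol's list, so Carol = 3.
The 7 still-open variables draw from only 7 values {1, 2, 4, 5, 6, 7, 8}, so each is used; only Priya can be 8, hence Priya = 8.
The 2 variables Kira and Dave are confined to {1, 7}, which locks those values in; drop them from Jack.
Jack must be 6 (only option left). Eliminate 6 elsewhere: Nate.
That leaves Nate = 5. Eliminate 5 elsewhere: Omar.
Determined: Jack=6, Priya=8, Carol=3, Nate=5. The other people each still have more than one consistent value. That makes 4.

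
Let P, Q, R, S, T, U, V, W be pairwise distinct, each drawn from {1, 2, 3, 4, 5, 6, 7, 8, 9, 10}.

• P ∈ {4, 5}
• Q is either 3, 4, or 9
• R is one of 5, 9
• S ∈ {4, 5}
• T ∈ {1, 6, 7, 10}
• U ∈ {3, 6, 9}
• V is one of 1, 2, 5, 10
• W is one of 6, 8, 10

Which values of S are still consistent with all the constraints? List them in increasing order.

P and S share exactly the 2 values {4, 5}; by pigeonhole those values go to them, so strike 4, 5 from Q, R, V.
That leaves R = 9. So Q, U can't be 9.
Q has just one choice, so Q = 3. So U can't be 3.
U's domain is down to {6}, so U = 6. Remove 6 from T, W.
No further eliminations apply; S can still be any of 4, 5.

4, 5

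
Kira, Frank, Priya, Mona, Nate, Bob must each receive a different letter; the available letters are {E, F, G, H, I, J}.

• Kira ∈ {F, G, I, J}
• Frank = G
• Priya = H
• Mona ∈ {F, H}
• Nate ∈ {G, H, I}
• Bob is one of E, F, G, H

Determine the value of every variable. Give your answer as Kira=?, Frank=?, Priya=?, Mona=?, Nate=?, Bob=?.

Kira=J, Frank=G, Priya=H, Mona=F, Nate=I, Bob=E

Frank has just one choice, so Frank = G. Remove G from Kira, Nate, Bob.
Priya must be H (only option left). Eliminate H elsewhere: Mona, Nate, Bob.
Mona has just one choice, so Mona = F. Remove F from Kira, Bob.
Nate must be I (only option left). Remove I from Kira.
Bob's domain is down to {E}, so Bob = E.
Kira must be J (only option left).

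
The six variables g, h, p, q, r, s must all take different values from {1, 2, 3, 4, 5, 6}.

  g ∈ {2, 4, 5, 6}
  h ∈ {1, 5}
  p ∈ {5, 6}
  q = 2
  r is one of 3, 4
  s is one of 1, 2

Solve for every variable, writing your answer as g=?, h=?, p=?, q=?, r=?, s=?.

q's domain is down to {2}, so q = 2. Remove 2 from g, s.
s must be 1 (only option left). Strike 1 from h.
h must be 5 (only option left). Eliminate 5 elsewhere: g, p.
p has just one choice, so p = 6. Eliminate 6 elsewhere: g.
g's domain is down to {4}, so g = 4. So r can't be 4.
r has just one choice, so r = 3.

g=4, h=5, p=6, q=2, r=3, s=1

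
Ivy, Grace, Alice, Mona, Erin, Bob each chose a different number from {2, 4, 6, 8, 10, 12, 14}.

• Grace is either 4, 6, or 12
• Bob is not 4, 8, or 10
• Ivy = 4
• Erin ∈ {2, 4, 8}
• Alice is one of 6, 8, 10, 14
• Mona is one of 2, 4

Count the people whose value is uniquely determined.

Ivy's domain is down to {4}, so Ivy = 4. Remove 4 from Grace, Mona, Erin.
Mona must be 2 (only option left). Eliminate 2 elsewhere: Erin, Bob.
Erin has just one choice, so Erin = 8. So Alice can't be 8.
Determined: Ivy=4, Mona=2, Erin=8. The other people each still have more than one consistent value. That makes 3.

3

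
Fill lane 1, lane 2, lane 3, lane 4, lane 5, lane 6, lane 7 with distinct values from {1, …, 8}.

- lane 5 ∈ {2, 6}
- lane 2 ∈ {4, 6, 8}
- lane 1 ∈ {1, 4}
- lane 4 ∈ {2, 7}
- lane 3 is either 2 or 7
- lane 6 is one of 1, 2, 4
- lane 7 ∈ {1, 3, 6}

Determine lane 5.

6

Among the 7 variables, 3 fits only lane 7 (and all 7 values in {1, 2, 3, 4, 6, 7, 8} must be used), so lane 7 = 3.
The 6 still-open variables draw from only 6 values {1, 2, 4, 6, 7, 8}, so each is used; only lane 2 can be 8, hence lane 2 = 8.
Among the 5 still-open variables, 6 fits only lane 5 (and all 5 values in {1, 2, 4, 6, 7} must be used), so lane 5 = 6.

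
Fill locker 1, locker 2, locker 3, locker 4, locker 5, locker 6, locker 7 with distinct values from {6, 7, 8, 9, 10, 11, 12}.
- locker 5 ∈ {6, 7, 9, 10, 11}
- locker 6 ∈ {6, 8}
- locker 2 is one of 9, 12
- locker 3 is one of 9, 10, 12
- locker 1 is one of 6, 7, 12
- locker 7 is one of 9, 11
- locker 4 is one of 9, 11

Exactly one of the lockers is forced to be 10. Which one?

locker 3

The 7 variables together cover exactly {6, 7, 8, 9, 10, 11, 12} — 7 values for 7 variables — and 8 appears only in locker 6's list, so locker 6 = 8.
locker 4 and locker 7 between them cover only {9, 11} — a naked pair. Remove those values from locker 2, locker 3, locker 5.
locker 2 has just one choice, so locker 2 = 12. Remove 12 from locker 1, locker 3.
So 10 goes to locker 3.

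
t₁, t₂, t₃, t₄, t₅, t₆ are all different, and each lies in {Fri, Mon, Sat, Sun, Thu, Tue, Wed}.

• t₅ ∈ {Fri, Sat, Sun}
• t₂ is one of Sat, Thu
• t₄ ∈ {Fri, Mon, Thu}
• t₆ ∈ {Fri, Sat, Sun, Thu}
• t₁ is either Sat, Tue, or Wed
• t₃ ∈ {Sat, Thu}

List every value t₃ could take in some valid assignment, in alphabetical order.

Sat, Thu

t₂ and t₃ share exactly the 2 values {Sat, Thu}; by pigeonhole those values go to them, so strike Sat, Thu from t₁, t₄, t₅, t₆.
The 2 variables t₅ and t₆ are confined to {Fri, Sun}, which locks those values in; drop them from t₄.
t₄ has just one choice, so t₄ = Mon.
No further eliminations apply; t₃ can still be any of Sat, Thu.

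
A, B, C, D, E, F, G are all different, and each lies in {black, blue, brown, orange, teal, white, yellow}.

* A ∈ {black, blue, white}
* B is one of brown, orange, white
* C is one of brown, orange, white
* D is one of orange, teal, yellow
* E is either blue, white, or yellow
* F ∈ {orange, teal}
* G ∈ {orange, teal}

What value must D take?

yellow

The 7 variables draw from only 7 values {black, blue, brown, orange, teal, white, yellow}, so each is used; only A can be black, hence A = black.
Among the 6 still-open variables, blue fits only E (and all 6 values in {blue, brown, orange, teal, white, yellow} must be used), so E = blue.
The 5 still-open variables draw from only 5 values {brown, orange, teal, white, yellow}, so each is used; only D can be yellow, hence D = yellow.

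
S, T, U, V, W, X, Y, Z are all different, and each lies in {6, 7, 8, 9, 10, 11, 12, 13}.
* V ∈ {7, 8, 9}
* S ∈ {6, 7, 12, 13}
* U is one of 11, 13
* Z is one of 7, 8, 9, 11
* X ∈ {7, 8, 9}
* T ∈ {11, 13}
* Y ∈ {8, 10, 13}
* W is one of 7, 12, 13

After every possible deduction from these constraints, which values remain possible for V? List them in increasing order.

The 8 variables draw from only 8 values {6, 7, 8, 9, 10, 11, 12, 13}, so each is used; only S can be 6, hence S = 6.
Among the 7 still-open variables, 10 fits only Y (and all 7 values in {7, 8, 9, 10, 11, 12, 13} must be used), so Y = 10.
The 6 still-open variables draw from only 6 values {7, 8, 9, 11, 12, 13}, so each is used; only W can be 12, hence W = 12.
The 2 variables T and U are confined to {11, 13}, which locks those values in; drop them from Z.
No further eliminations apply; V can still be any of 7, 8, 9.

7, 8, 9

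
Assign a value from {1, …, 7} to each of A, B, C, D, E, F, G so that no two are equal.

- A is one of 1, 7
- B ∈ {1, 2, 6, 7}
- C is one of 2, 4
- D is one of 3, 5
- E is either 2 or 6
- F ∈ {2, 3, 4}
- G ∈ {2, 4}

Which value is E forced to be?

6

Among the 7 variables, 5 fits only D (and all 7 values in {1, 2, 3, 4, 5, 6, 7} must be used), so D = 5.
The 6 still-open variables together cover exactly {1, 2, 3, 4, 6, 7} — 6 values for 6 variables — and 3 appears only in F's list, so F = 3.
C and G share exactly the 2 values {2, 4}; by pigeonhole those values go to them, so strike 2, 4 from B, E.
So E = 6.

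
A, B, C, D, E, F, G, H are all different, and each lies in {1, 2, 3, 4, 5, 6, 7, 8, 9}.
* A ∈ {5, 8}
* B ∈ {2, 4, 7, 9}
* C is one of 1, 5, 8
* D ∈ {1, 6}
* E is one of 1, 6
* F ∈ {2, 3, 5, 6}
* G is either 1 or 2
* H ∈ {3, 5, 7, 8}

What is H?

7

The 2 variables D and E are confined to {1, 6}, which locks those values in; drop them from C, F, G.
That leaves G = 2. Eliminate 2 elsewhere: B, F.
A and C between them cover only {5, 8} — a naked pair. Remove those values from F, H.
F's domain is down to {3}, so F = 3. So H can't be 3.
So H = 7.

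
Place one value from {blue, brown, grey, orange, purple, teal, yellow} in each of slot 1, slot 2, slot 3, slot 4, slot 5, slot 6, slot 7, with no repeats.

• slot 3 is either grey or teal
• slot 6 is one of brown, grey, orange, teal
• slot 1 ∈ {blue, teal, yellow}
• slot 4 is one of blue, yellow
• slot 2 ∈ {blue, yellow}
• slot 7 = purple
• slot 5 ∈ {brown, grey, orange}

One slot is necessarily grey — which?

slot 7 must be purple (only option left).
The 2 variables slot 2 and slot 4 are confined to {blue, yellow}, which locks those values in; drop them from slot 1.
slot 1's domain is down to {teal}, so slot 1 = teal. Remove teal from slot 3, slot 6.
So grey goes to slot 3.

slot 3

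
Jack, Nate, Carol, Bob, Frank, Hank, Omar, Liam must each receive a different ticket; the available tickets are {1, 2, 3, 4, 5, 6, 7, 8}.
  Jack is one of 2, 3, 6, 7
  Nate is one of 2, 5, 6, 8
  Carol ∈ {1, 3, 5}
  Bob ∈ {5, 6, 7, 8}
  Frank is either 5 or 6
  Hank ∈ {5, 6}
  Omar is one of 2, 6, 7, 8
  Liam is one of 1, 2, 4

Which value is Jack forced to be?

3

The 8 variables draw from only 8 values {1, 2, 3, 4, 5, 6, 7, 8}, so each is used; only Liam can be 4, hence Liam = 4.
The 7 still-open variables draw from only 7 values {1, 2, 3, 5, 6, 7, 8}, so each is used; only Carol can be 1, hence Carol = 1.
The 6 still-open variables together cover exactly {2, 3, 5, 6, 7, 8} — 6 values for 6 variables — and 3 appears only in Jack's list, so Jack = 3.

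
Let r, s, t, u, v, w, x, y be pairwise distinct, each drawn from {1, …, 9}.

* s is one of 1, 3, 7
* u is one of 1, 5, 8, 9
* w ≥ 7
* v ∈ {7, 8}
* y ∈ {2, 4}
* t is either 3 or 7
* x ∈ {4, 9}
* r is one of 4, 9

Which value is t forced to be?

3

Among the 8 variables, 2 fits only y (and all 8 values in {1, 2, 3, 4, 5, 7, 8, 9} must be used), so y = 2.
The 7 still-open variables together cover exactly {1, 3, 4, 5, 7, 8, 9} — 7 values for 7 variables — and 5 appears only in u's list, so u = 5.
Among the 6 still-open variables, 1 fits only s (and all 6 values in {1, 3, 4, 7, 8, 9} must be used), so s = 1.
Among the 5 still-open variables, 3 fits only t (and all 5 values in {3, 4, 7, 8, 9} must be used), so t = 3.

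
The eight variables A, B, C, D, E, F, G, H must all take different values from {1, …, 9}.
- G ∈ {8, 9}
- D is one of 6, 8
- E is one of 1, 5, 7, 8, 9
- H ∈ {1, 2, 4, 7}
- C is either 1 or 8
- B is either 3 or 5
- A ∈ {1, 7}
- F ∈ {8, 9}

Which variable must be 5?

E

F and G between them cover only {8, 9} — a naked pair. Remove those values from C, D, E.
C must be 1 (only option left). Eliminate 1 elsewhere: A, E, H.
D must be 6 (only option left).
A's domain is down to {7}, so A = 7. So E, H can't be 7.
So 5 goes to E.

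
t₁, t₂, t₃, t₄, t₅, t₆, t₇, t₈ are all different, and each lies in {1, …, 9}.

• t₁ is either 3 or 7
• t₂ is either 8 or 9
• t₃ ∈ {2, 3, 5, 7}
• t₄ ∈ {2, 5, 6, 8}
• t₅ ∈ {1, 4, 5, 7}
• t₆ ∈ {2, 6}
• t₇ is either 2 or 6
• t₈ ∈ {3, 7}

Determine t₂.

The 2 variables t₁ and t₈ are confined to {3, 7}, which locks those values in; drop them from t₃, t₅.
The 2 variables t₆ and t₇ are confined to {2, 6}, which locks those values in; drop them from t₃, t₄.
That leaves t₃ = 5. So t₄, t₅ can't be 5.
t₄ must be 8 (only option left). Remove 8 from t₂.
So t₂ = 9.

9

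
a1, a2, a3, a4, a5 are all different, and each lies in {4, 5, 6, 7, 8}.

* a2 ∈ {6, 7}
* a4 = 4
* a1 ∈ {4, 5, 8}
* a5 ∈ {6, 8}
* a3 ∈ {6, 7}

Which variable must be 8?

a4 must be 4 (only option left). Remove 4 from a1.
The 4 still-open variables draw from only 4 values {5, 6, 7, 8}, so each is used; only a1 can be 5, hence a1 = 5.
Among the 3 still-open variables, 8 fits only a5 (and all 3 values in {6, 7, 8} must be used), so a5 = 8.

a5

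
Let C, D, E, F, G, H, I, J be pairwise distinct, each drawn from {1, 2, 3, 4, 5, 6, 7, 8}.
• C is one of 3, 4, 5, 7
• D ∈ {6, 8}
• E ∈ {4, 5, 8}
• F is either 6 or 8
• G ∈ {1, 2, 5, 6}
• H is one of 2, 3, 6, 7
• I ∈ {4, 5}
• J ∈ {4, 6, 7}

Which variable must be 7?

J

The 8 variables draw from only 8 values {1, 2, 3, 4, 5, 6, 7, 8}, so each is used; only G can be 1, hence G = 1.
The 7 still-open variables draw from only 7 values {2, 3, 4, 5, 6, 7, 8}, so each is used; only H can be 2, hence H = 2.
The 6 still-open variables together cover exactly {3, 4, 5, 6, 7, 8} — 6 values for 6 variables — and 3 appears only in C's list, so C = 3.
Among the 5 still-open variables, 7 fits only J (and all 5 values in {4, 5, 6, 7, 8} must be used), so J = 7.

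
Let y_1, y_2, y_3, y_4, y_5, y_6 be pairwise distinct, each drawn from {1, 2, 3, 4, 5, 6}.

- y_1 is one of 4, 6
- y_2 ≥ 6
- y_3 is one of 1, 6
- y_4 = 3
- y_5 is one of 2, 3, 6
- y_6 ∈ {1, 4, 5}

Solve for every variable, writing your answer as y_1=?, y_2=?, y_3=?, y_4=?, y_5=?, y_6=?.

y_2 has just one choice, so y_2 = 6. So y_1, y_3, y_5 can't be 6.
y_3 must be 1 (only option left). Remove 1 from y_6.
y_4 has just one choice, so y_4 = 3. Strike 3 from y_5.
That leaves y_5 = 2.
That leaves y_1 = 4. Eliminate 4 elsewhere: y_6.
That leaves y_6 = 5.

y_1=4, y_2=6, y_3=1, y_4=3, y_5=2, y_6=5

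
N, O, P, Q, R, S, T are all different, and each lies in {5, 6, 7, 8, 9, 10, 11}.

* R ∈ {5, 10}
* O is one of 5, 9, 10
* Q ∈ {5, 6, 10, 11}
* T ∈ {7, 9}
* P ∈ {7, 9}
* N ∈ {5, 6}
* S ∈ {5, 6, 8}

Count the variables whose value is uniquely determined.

The 7 variables draw from only 7 values {5, 6, 7, 8, 9, 10, 11}, so each is used; only S can be 8, hence S = 8.
Among the 6 still-open variables, 11 fits only Q (and all 6 values in {5, 6, 7, 9, 10, 11} must be used), so Q = 11.
The 5 still-open variables together cover exactly {5, 6, 7, 9, 10} — 5 values for 5 variables — and 6 appears only in N's list, so N = 6.
P and T between them cover only {7, 9} — a naked pair. Remove those values from O.
Determined: N=6, Q=11, S=8. The other variables each still have more than one consistent value. That makes 3.

3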